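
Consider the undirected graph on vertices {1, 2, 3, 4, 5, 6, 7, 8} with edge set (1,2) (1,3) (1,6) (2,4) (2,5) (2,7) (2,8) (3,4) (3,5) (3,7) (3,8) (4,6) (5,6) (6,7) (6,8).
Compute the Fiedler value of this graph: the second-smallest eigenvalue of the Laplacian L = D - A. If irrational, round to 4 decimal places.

3

Reading degrees in the order [1, 2, 3, 4, 5, 6, 7, 8] gives [3, 5, 5, 3, 3, 5, 3, 3]; set D = diag(3, 5, 5, 3, 3, 5, 3, 3) and form L = D - A. The smallest Laplacian eigenvalue is always 0. The next one, lambda_2 = 3, measures how hard the graph is to disconnect: larger values mean better connectivity.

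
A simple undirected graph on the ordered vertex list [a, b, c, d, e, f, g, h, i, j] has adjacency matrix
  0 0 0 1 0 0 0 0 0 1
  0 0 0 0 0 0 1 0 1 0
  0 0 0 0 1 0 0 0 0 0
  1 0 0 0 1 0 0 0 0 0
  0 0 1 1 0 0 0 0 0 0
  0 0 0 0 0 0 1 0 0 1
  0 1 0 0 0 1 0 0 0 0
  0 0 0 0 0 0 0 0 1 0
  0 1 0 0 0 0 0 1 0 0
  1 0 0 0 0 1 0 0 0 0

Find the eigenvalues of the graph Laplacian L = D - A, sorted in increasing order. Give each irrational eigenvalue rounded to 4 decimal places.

With the vertex order [a, b, c, d, e, f, g, h, i, j], the degrees are [2, 2, 1, 2, 2, 2, 2, 1, 2, 2], giving D = diag(2, 2, 1, 2, 2, 2, 2, 1, 2, 2) and L = D - A. Diagonalising L (or applying a numerical eigensolver to the 10x10 matrix) gives the spectrum above. The single zero eigenvalue shows the graph is connected. By the matrix-tree theorem the graph has (1/10) * product of the nonzero eigenvalues = 1 spanning tree. There is one zero in the spectrum, matching the 1 component.

[0, 0.0979, 0.3820, 0.8244, 1.3820, 2, 2.6180, 3.1756, 3.6180, 3.9021]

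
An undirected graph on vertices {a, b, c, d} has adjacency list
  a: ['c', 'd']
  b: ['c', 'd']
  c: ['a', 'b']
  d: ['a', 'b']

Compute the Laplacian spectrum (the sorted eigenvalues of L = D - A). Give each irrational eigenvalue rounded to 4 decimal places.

[0, 2, 2, 4]

Reading degrees in the order [a, b, c, d] gives [2, 2, 2, 2]; set D = diag(2, 2, 2, 2) and form L = D - A. Since every row of L sums to 0, the all-ones vector is in the kernel and 0 is an eigenvalue. The single zero eigenvalue shows the graph is connected. The largest eigenvalue, 4, is at most the vertex count 4.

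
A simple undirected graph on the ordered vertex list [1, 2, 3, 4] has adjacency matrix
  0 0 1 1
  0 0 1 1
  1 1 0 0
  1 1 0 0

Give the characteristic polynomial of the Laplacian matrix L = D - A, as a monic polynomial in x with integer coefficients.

Reading degrees in the order [1, 2, 3, 4] gives [2, 2, 2, 2]; set D = diag(2, 2, 2, 2) and form L = D - A. Computing det(xI - L) by cofactor expansion (or equivalently via sum-over-permutations) gives x^4 - 8x^3 + 20x^2 - 16x. The constant term is 0 because L is singular (the all-ones vector lies in its kernel). By the matrix-tree theorem the graph has (1/4) * product of the nonzero eigenvalues = 4 spanning trees. The largest eigenvalue, 4, is at most the vertex count 4.

x^4 - 8x^3 + 20x^2 - 16x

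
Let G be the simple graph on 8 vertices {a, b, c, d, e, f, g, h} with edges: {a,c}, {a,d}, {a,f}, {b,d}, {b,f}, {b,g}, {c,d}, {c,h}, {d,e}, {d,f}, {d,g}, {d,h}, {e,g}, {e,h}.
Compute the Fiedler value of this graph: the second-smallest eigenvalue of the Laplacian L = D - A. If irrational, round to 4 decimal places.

Each diagonal entry of L is the vertex degree and each off-diagonal entry is -1 where an edge is present, 0 otherwise; in the order [a, b, c, d, e, f, g, h] the diagonal is [3, 3, 3, 7, 3, 3, 3, 3]. The smallest Laplacian eigenvalue is always 0. The next one, lambda_2 = 1.7530, measures how hard the graph is to disconnect: larger values mean better connectivity. There is one zero in the spectrum, matching the 1 component. The eigenvalues sum to 28, which equals trace(L) = 2|E|.

1.7530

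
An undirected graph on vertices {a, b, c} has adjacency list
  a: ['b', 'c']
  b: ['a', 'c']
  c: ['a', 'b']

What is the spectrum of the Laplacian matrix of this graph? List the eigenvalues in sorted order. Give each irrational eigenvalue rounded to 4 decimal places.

With the vertex order [a, b, c], the degrees are [2, 2, 2], giving D = diag(2, 2, 2) and L = D - A. Since every row of L sums to 0, the all-ones vector is in the kernel and 0 is an eigenvalue. The single zero eigenvalue shows the graph is connected.

[0, 3, 3]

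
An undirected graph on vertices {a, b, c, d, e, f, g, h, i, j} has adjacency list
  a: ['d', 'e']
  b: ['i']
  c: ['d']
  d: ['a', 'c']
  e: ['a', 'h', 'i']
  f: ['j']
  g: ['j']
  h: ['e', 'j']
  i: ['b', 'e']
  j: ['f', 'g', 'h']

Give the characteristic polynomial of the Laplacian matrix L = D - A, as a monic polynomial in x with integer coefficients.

x^10 - 18x^9 + 134x^8 - 536x^7 + 1254x^6 - 1752x^5 + 1431x^4 - 638x^3 + 134x^2 - 10x

With the vertex order [a, b, c, d, e, f, g, h, i, j], the degrees are [2, 1, 1, 2, 3, 1, 1, 2, 2, 3], giving D = diag(2, 1, 1, 2, 3, 1, 1, 2, 2, 3) and L = D - A. L has integer entries, so p(x) = det(xI - L) has integer coefficients. Expanding the determinant yields x^10 - 18x^9 + 134x^8 - 536x^7 + 1254x^6 - 1752x^5 + 1431x^4 - 638x^3 + 134x^2 - 10x. The coefficient of x^9 equals -trace(L) = -18, matching the sum of degrees. By the matrix-tree theorem the graph has (1/10) * product of the nonzero eigenvalues = 1 spanning tree. The largest eigenvalue, 4.5566, is at most the vertex count 10.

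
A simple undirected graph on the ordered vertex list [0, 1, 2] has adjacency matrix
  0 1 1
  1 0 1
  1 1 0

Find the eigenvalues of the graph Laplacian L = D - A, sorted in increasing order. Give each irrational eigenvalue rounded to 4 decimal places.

With the vertex order [0, 1, 2], the degrees are [2, 2, 2], giving D = diag(2, 2, 2) and L = D - A. Since every row of L sums to 0, the all-ones vector is in the kernel and 0 is an eigenvalue. The single zero eigenvalue shows the graph is connected. The largest eigenvalue, 3, is at most the vertex count 3.

[0, 3, 3]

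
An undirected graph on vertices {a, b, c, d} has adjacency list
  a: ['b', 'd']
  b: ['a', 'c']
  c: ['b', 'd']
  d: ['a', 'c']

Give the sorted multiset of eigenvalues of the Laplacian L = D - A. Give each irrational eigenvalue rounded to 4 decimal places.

Reading degrees in the order [a, b, c, d] gives [2, 2, 2, 2]; set D = diag(2, 2, 2, 2) and form L = D - A. The multiplicity of 0 as a Laplacian eigenvalue equals the number of connected components. The single zero eigenvalue shows the graph is connected. By the matrix-tree theorem the graph has (1/4) * product of the nonzero eigenvalues = 4 spanning trees.

[0, 2, 2, 4]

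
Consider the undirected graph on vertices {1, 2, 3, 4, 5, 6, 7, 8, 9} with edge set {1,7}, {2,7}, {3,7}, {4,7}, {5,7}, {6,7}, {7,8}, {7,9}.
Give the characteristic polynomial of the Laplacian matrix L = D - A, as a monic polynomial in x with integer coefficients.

x^9 - 16x^8 + 84x^7 - 224x^6 + 350x^5 - 336x^4 + 196x^3 - 64x^2 + 9x

Reading degrees in the order [1, 2, 3, 4, 5, 6, 7, 8, 9] gives [1, 1, 1, 1, 1, 1, 8, 1, 1]; set D = diag(1, 1, 1, 1, 1, 1, 8, 1, 1) and form L = D - A. L has integer entries, so p(x) = det(xI - L) has integer coefficients. Expanding the determinant yields x^9 - 16x^8 + 84x^7 - 224x^6 + 350x^5 - 336x^4 + 196x^3 - 64x^2 + 9x. The constant term is 0 because L is singular (the all-ones vector lies in its kernel). The eigenvalues sum to 16, which equals trace(L) = 2|E|.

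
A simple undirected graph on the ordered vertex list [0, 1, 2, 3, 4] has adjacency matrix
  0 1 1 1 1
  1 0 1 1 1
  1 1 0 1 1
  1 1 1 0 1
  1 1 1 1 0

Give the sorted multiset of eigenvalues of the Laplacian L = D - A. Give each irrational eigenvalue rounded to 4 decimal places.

[0, 5, 5, 5, 5]

Reading degrees in the order [0, 1, 2, 3, 4] gives [4, 4, 4, 4, 4]; set D = diag(4, 4, 4, 4, 4) and form L = D - A. Diagonalising L (or applying a numerical eigensolver to the 5x5 matrix) gives the spectrum above. The single zero eigenvalue shows the graph is connected. There is one zero in the spectrum, matching the 1 component.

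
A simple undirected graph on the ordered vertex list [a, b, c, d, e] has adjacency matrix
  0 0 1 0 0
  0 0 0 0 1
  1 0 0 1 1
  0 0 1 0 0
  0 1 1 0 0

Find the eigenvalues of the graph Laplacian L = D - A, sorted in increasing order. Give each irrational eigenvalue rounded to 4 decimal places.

[0, 0.5188, 1, 2.3111, 4.1701]

Each diagonal entry of L is the vertex degree and each off-diagonal entry is -1 where an edge is present, 0 otherwise; in the order [a, b, c, d, e] the diagonal is [1, 1, 3, 1, 2]. L is symmetric positive semidefinite, so every eigenvalue is real and nonnegative. The single zero eigenvalue shows the graph is connected. There is one zero in the spectrum, matching the 1 component. The eigenvalues sum to 8, which equals trace(L) = 2|E|.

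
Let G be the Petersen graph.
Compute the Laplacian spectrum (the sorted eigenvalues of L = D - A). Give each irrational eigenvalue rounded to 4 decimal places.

The graph has 10 vertices and degree multiset [3, 3, 3, 3, 3, 3, 3, 3, 3, 3]; D is the diagonal matrix of degrees and L = D - A. L is symmetric positive semidefinite, so every eigenvalue is real and nonnegative. There is one zero in the spectrum, matching the 1 component.

[0, 2, 2, 2, 2, 2, 5, 5, 5, 5]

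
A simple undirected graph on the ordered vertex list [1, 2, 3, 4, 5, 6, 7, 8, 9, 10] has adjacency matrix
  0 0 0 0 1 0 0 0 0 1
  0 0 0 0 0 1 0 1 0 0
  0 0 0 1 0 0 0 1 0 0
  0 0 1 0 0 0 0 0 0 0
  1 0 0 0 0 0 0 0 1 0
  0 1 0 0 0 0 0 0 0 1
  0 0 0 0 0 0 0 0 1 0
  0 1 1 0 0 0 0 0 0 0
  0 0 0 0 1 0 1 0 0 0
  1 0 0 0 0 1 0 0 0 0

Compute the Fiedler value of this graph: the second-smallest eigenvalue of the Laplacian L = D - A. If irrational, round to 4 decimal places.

0.0979

With the vertex order [1, 2, 3, 4, 5, 6, 7, 8, 9, 10], the degrees are [2, 2, 2, 1, 2, 2, 1, 2, 2, 2], giving D = diag(2, 2, 2, 1, 2, 2, 1, 2, 2, 2) and L = D - A. The sorted Laplacian eigenvalues are [0, 0.0979, 0.3820, 0.8244, 1.3820, 2, 2.6180, 3.1756, 3.6180, 3.9021]; the algebraic connectivity is the second entry, 0.0979. There is one zero in the spectrum, matching the 1 component. By the matrix-tree theorem the graph has (1/10) * product of the nonzero eigenvalues = 1 spanning tree.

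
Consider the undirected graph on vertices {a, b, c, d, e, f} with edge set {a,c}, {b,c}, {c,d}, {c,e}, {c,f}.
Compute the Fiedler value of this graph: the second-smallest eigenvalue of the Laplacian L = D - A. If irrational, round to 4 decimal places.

Reading degrees in the order [a, b, c, d, e, f] gives [1, 1, 5, 1, 1, 1]; set D = diag(1, 1, 5, 1, 1, 1) and form L = D - A. Computing the eigenvalues of L and sorting gives [0, 1, 1, 1, 1, 6]. The Fiedler value lambda_2 = 1 is strictly positive, so the graph is connected. The largest eigenvalue, 6, is at most the vertex count 6. There is one zero in the spectrum, matching the 1 component.

1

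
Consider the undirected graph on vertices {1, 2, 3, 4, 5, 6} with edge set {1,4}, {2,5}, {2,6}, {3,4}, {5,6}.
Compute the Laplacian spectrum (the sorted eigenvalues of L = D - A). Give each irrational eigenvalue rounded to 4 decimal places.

With the vertex order [1, 2, 3, 4, 5, 6], the degrees are [1, 2, 1, 2, 2, 2], giving D = diag(1, 2, 1, 2, 2, 2) and L = D - A. L is symmetric positive semidefinite, so every eigenvalue is real and nonnegative. The 2 zero eigenvalues correspond to the 2 connected components. The largest eigenvalue, 3, is at most the vertex count 6.

[0, 0, 1, 3, 3, 3]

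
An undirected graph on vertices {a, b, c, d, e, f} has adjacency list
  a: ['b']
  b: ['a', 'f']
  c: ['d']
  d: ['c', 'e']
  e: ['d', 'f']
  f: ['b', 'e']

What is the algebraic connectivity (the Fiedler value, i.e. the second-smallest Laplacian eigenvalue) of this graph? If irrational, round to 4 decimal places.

Reading degrees in the order [a, b, c, d, e, f] gives [1, 2, 1, 2, 2, 2]; set D = diag(1, 2, 1, 2, 2, 2) and form L = D - A. The sorted Laplacian eigenvalues are [0, 0.2679, 1, 2, 3, 3.7321]; the algebraic connectivity is the second entry, 0.2679. There is one zero in the spectrum, matching the 1 component. The largest eigenvalue, 3.7321, is at most the vertex count 6.

0.2679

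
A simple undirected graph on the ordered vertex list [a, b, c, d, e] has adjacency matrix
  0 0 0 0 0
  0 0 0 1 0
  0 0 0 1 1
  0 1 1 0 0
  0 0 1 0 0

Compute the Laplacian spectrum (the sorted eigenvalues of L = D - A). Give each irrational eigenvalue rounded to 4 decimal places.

With the vertex order [a, b, c, d, e], the degrees are [0, 1, 2, 2, 1], giving D = diag(0, 1, 2, 2, 1) and L = D - A. Since every row of L sums to 0, the all-ones vector is in the kernel and 0 is an eigenvalue. The 2 zero eigenvalues correspond to the 2 connected components. There are 2 zeros in the spectrum, matching the 2 components. The eigenvalues sum to 6, which equals trace(L) = 2|E|.

[0, 0, 0.5858, 2, 3.4142]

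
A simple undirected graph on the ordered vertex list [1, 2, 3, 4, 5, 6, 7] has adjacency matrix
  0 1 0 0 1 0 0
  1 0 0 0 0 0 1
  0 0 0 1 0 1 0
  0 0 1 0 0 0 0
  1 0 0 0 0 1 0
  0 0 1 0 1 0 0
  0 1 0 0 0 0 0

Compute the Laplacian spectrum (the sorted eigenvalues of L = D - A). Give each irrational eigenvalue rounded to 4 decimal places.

[0, 0.1981, 0.7530, 1.5550, 2.4450, 3.2470, 3.8019]

Each diagonal entry of L is the vertex degree and each off-diagonal entry is -1 where an edge is present, 0 otherwise; in the order [1, 2, 3, 4, 5, 6, 7] the diagonal is [2, 2, 2, 1, 2, 2, 1]. The multiplicity of 0 as a Laplacian eigenvalue equals the number of connected components. The largest eigenvalue, 3.8019, is at most the vertex count 7. The eigenvalues sum to 12, which equals trace(L) = 2|E|.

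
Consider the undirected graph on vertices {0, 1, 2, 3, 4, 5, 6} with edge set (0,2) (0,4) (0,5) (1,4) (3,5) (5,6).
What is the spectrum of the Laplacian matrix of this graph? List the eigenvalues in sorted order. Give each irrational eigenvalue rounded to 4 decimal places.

Each diagonal entry of L is the vertex degree and each off-diagonal entry is -1 where an edge is present, 0 otherwise; in the order [0, 1, 2, 3, 4, 5, 6] the diagonal is [3, 1, 1, 1, 2, 3, 1]. Since every row of L sums to 0, the all-ones vector is in the kernel and 0 is an eigenvalue.

[0, 0.3217, 0.6802, 1, 2.1397, 3.2297, 4.6287]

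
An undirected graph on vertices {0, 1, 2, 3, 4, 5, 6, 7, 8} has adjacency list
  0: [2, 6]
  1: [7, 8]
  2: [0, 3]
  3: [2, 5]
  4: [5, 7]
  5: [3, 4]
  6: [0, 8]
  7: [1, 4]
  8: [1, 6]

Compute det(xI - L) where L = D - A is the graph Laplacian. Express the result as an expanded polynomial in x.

x^9 - 18x^8 + 135x^7 - 546x^6 + 1287x^5 - 1782x^4 + 1386x^3 - 540x^2 + 81x

With the vertex order [0, 1, 2, 3, 4, 5, 6, 7, 8], the degrees are [2, 2, 2, 2, 2, 2, 2, 2, 2], giving D = diag(2, 2, 2, 2, 2, 2, 2, 2, 2) and L = D - A. L has integer entries, so p(x) = det(xI - L) has integer coefficients. Expanding the determinant yields x^9 - 18x^8 + 135x^7 - 546x^6 + 1287x^5 - 1782x^4 + 1386x^3 - 540x^2 + 81x. Since p(0) = det(-L) = 0, x divides p(x). There is one zero in the spectrum, matching the 1 component.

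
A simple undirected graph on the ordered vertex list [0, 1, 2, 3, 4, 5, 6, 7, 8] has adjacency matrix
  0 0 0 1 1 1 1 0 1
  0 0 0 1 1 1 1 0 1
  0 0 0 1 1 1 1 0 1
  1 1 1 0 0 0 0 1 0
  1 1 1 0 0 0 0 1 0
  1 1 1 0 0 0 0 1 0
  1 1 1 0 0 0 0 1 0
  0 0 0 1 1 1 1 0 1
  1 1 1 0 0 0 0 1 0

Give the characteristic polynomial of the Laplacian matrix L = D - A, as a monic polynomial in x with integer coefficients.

x^9 - 40x^8 + 690x^7 - 6720x^6 + 40485x^5 - 154704x^4 + 366560x^3 - 492800x^2 + 288000x

Each diagonal entry of L is the vertex degree and each off-diagonal entry is -1 where an edge is present, 0 otherwise; in the order [0, 1, 2, 3, 4, 5, 6, 7, 8] the diagonal is [5, 5, 5, 4, 4, 4, 4, 5, 4]. Computing det(xI - L) by cofactor expansion (or equivalently via sum-over-permutations) gives x^9 - 40x^8 + 690x^7 - 6720x^6 + 40485x^5 - 154704x^4 + 366560x^3 - 492800x^2 + 288000x. The coefficient of x^8 equals -trace(L) = -40, matching the sum of degrees. There is one zero in the spectrum, matching the 1 component.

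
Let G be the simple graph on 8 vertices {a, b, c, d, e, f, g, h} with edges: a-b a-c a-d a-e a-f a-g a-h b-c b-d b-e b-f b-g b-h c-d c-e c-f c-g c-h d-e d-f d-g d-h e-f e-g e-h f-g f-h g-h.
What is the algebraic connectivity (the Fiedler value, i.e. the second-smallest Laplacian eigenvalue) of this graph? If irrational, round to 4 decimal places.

With the vertex order [a, b, c, d, e, f, g, h], the degrees are [7, 7, 7, 7, 7, 7, 7, 7], giving D = diag(7, 7, 7, 7, 7, 7, 7, 7) and L = D - A. The sorted Laplacian eigenvalues are [0, 8, 8, 8, 8, 8, 8, 8]; the algebraic connectivity is the second entry, 8. There is one zero in the spectrum, matching the 1 component.

8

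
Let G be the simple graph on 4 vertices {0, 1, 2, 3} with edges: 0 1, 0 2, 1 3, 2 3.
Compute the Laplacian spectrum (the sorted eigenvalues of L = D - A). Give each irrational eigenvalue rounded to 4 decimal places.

Reading degrees in the order [0, 1, 2, 3] gives [2, 2, 2, 2]; set D = diag(2, 2, 2, 2) and form L = D - A. L is symmetric positive semidefinite, so every eigenvalue is real and nonnegative. The eigenvalues sum to 8, which equals trace(L) = 2|E|. By the matrix-tree theorem the graph has (1/4) * product of the nonzero eigenvalues = 4 spanning trees.

[0, 2, 2, 4]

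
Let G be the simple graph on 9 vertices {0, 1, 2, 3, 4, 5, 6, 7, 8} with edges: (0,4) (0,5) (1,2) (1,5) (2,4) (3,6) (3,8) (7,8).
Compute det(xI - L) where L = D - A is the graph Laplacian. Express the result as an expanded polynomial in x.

Reading degrees in the order [0, 1, 2, 3, 4, 5, 6, 7, 8] gives [2, 2, 2, 2, 2, 2, 1, 1, 2]; set D = diag(2, 2, 2, 2, 2, 2, 1, 1, 2) and form L = D - A. Computing det(xI - L) by cofactor expansion (or equivalently via sum-over-permutations) gives x^9 - 16x^8 + 105x^7 - 364x^6 + 715x^5 - 790x^4 + 450x^3 - 100x^2. The coefficient of x^8 equals -trace(L) = -16, matching the sum of degrees. There are 2 zeros in the spectrum, matching the 2 components.

x^9 - 16x^8 + 105x^7 - 364x^6 + 715x^5 - 790x^4 + 450x^3 - 100x^2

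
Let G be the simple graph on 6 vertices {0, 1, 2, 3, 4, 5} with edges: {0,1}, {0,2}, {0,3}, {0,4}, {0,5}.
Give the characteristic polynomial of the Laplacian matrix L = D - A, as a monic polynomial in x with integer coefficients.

Reading degrees in the order [0, 1, 2, 3, 4, 5] gives [5, 1, 1, 1, 1, 1]; set D = diag(5, 1, 1, 1, 1, 1) and form L = D - A. The eigenvalues of L are [0, 1, 1, 1, 1, 6]; the characteristic polynomial is the product of (x - lambda_i), which multiplies out to x^6 - 10x^5 + 30x^4 - 40x^3 + 25x^2 - 6x. The coefficient of x^5 equals -trace(L) = -10, matching the sum of degrees. The largest eigenvalue, 6, is at most the vertex count 6.

x^6 - 10x^5 + 30x^4 - 40x^3 + 25x^2 - 6x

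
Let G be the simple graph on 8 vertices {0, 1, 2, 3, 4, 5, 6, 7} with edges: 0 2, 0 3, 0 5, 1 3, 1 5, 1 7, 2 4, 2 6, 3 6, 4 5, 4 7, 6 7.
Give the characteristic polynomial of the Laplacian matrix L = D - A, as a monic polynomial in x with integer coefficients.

x^8 - 24x^7 + 240x^6 - 1296x^5 + 4080x^4 - 7488x^3 + 7424x^2 - 3072x

Reading degrees in the order [0, 1, 2, 3, 4, 5, 6, 7] gives [3, 3, 3, 3, 3, 3, 3, 3]; set D = diag(3, 3, 3, 3, 3, 3, 3, 3) and form L = D - A. L has integer entries, so p(x) = det(xI - L) has integer coefficients. Expanding the determinant yields x^8 - 24x^7 + 240x^6 - 1296x^5 + 4080x^4 - 7488x^3 + 7424x^2 - 3072x. Since p(0) = det(-L) = 0, x divides p(x). By the matrix-tree theorem the graph has (1/8) * product of the nonzero eigenvalues = 384 spanning trees.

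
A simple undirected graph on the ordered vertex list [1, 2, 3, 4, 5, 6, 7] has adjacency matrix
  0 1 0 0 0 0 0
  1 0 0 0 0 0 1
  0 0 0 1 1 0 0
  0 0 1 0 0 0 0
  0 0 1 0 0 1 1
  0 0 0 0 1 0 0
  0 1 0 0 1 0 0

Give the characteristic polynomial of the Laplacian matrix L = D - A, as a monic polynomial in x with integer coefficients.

x^7 - 12x^6 + 54x^5 - 114x^4 + 115x^3 - 50x^2 + 7x

Reading degrees in the order [1, 2, 3, 4, 5, 6, 7] gives [1, 2, 2, 1, 3, 1, 2]; set D = diag(1, 2, 2, 1, 3, 1, 2) and form L = D - A. Computing det(xI - L) by cofactor expansion (or equivalently via sum-over-permutations) gives x^7 - 12x^6 + 54x^5 - 114x^4 + 115x^3 - 50x^2 + 7x. The coefficient of x^6 equals -trace(L) = -12, matching the sum of degrees. The largest eigenvalue, 4.3342, is at most the vertex count 7.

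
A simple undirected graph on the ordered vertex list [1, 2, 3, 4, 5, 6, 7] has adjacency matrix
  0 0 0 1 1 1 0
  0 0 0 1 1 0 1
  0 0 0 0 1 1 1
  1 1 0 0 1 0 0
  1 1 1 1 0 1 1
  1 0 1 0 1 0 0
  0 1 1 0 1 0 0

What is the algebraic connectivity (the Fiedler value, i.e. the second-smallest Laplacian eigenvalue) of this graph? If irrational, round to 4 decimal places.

2

Reading degrees in the order [1, 2, 3, 4, 5, 6, 7] gives [3, 3, 3, 3, 6, 3, 3]; set D = diag(3, 3, 3, 3, 6, 3, 3) and form L = D - A. Computing the eigenvalues of L and sorting gives [0, 2, 2, 4, 4, 5, 7]. The Fiedler value lambda_2 = 2 is strictly positive, so the graph is connected. By the matrix-tree theorem the graph has (1/7) * product of the nonzero eigenvalues = 320 spanning trees.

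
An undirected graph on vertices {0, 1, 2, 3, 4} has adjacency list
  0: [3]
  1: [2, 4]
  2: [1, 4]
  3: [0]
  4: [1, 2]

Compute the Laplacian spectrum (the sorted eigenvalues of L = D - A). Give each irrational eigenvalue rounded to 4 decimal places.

[0, 0, 2, 3, 3]

Each diagonal entry of L is the vertex degree and each off-diagonal entry is -1 where an edge is present, 0 otherwise; in the order [0, 1, 2, 3, 4] the diagonal is [1, 2, 2, 1, 2]. The multiplicity of 0 as a Laplacian eigenvalue equals the number of connected components. The 2 zero eigenvalues correspond to the 2 connected components. There are 2 zeros in the spectrum, matching the 2 components. The eigenvalues sum to 8, which equals trace(L) = 2|E|.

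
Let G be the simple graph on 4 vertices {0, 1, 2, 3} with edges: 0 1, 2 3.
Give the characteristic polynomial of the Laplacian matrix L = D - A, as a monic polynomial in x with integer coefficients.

x^4 - 4x^3 + 4x^2

Reading degrees in the order [0, 1, 2, 3] gives [1, 1, 1, 1]; set D = diag(1, 1, 1, 1) and form L = D - A. Computing det(xI - L) by cofactor expansion (or equivalently via sum-over-permutations) gives x^4 - 4x^3 + 4x^2. The constant term is 0 because L is singular (the all-ones vector lies in its kernel). There are 2 zeros in the spectrum, matching the 2 components.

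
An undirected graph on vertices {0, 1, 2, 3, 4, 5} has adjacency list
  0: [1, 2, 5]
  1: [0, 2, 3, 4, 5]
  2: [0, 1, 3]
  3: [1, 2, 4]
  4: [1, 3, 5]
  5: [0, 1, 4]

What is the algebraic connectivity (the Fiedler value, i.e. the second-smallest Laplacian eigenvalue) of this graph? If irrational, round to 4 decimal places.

2.3820

Reading degrees in the order [0, 1, 2, 3, 4, 5] gives [3, 5, 3, 3, 3, 3]; set D = diag(3, 5, 3, 3, 3, 3) and form L = D - A. Computing the eigenvalues of L and sorting gives [0, 2.3820, 2.3820, 4.6180, 4.6180, 6]. The Fiedler value lambda_2 = 2.3820 is strictly positive, so the graph is connected. There is one zero in the spectrum, matching the 1 component.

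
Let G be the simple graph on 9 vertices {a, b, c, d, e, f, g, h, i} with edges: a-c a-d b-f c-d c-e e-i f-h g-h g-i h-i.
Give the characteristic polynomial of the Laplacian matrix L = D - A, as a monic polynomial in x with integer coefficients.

Reading degrees in the order [a, b, c, d, e, f, g, h, i] gives [2, 1, 3, 2, 2, 2, 2, 3, 3]; set D = diag(2, 1, 3, 2, 2, 2, 2, 3, 3) and form L = D - A. Computing det(xI - L) by cofactor expansion (or equivalently via sum-over-permutations) gives x^9 - 20x^8 + 166x^7 - 738x^6 + 1889x^5 - 2774x^4 + 2179x^3 - 768x^2 + 81x. The constant term is 0 because L is singular (the all-ones vector lies in its kernel). The eigenvalues sum to 20, which equals trace(L) = 2|E|.

x^9 - 20x^8 + 166x^7 - 738x^6 + 1889x^5 - 2774x^4 + 2179x^3 - 768x^2 + 81x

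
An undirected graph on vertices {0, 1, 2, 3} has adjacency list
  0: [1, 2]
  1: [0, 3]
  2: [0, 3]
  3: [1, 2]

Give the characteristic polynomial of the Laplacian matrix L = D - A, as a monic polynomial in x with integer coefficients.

Each diagonal entry of L is the vertex degree and each off-diagonal entry is -1 where an edge is present, 0 otherwise; in the order [0, 1, 2, 3] the diagonal is [2, 2, 2, 2]. Computing det(xI - L) by cofactor expansion (or equivalently via sum-over-permutations) gives x^4 - 8x^3 + 20x^2 - 16x. The coefficient of x^3 equals -trace(L) = -8, matching the sum of degrees. By the matrix-tree theorem the graph has (1/4) * product of the nonzero eigenvalues = 4 spanning trees.

x^4 - 8x^3 + 20x^2 - 16x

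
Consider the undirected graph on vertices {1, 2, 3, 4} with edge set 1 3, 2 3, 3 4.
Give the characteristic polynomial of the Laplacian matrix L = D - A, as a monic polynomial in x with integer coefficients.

x^4 - 6x^3 + 9x^2 - 4x

Reading degrees in the order [1, 2, 3, 4] gives [1, 1, 3, 1]; set D = diag(1, 1, 3, 1) and form L = D - A. The eigenvalues of L are [0, 1, 1, 4]; the characteristic polynomial is the product of (x - lambda_i), which multiplies out to x^4 - 6x^3 + 9x^2 - 4x. The constant term is 0 because L is singular (the all-ones vector lies in its kernel). By the matrix-tree theorem the graph has (1/4) * product of the nonzero eigenvalues = 1 spanning tree.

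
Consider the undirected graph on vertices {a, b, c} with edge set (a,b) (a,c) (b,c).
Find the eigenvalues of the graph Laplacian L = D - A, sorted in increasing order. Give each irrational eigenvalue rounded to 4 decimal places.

[0, 3, 3]

With the vertex order [a, b, c], the degrees are [2, 2, 2], giving D = diag(2, 2, 2) and L = D - A. The multiplicity of 0 as a Laplacian eigenvalue equals the number of connected components. The largest eigenvalue, 3, is at most the vertex count 3. By the matrix-tree theorem the graph has (1/3) * product of the nonzero eigenvalues = 3 spanning trees.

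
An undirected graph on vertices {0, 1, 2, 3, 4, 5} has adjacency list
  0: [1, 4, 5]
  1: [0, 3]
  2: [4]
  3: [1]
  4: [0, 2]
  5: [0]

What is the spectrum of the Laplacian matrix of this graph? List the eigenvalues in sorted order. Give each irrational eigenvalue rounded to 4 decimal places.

Each diagonal entry of L is the vertex degree and each off-diagonal entry is -1 where an edge is present, 0 otherwise; in the order [0, 1, 2, 3, 4, 5] the diagonal is [3, 2, 1, 1, 2, 1]. The multiplicity of 0 as a Laplacian eigenvalue equals the number of connected components. The single zero eigenvalue shows the graph is connected. The largest eigenvalue, 4.3028, is at most the vertex count 6.

[0, 0.3820, 0.6972, 2, 2.6180, 4.3028]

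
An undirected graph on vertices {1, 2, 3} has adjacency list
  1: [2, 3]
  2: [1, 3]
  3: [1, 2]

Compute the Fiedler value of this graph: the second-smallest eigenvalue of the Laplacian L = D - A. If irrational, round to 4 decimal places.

Reading degrees in the order [1, 2, 3] gives [2, 2, 2]; set D = diag(2, 2, 2) and form L = D - A. The sorted Laplacian eigenvalues are [0, 3, 3]; the algebraic connectivity is the second entry, 3.

3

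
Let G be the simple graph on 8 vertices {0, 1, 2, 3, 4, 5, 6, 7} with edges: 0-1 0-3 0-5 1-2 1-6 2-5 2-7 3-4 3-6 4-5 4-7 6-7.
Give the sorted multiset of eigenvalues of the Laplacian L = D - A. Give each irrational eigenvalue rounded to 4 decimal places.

With the vertex order [0, 1, 2, 3, 4, 5, 6, 7], the degrees are [3, 3, 3, 3, 3, 3, 3, 3], giving D = diag(3, 3, 3, 3, 3, 3, 3, 3) and L = D - A. The multiplicity of 0 as a Laplacian eigenvalue equals the number of connected components. The single zero eigenvalue shows the graph is connected.

[0, 2, 2, 2, 4, 4, 4, 6]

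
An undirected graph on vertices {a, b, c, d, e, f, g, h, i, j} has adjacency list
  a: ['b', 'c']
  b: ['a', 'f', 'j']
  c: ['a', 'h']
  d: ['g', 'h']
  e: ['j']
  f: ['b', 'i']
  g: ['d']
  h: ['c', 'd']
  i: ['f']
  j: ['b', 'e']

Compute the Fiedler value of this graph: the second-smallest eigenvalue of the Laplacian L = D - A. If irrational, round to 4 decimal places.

0.1277

Reading degrees in the order [a, b, c, d, e, f, g, h, i, j] gives [2, 3, 2, 2, 1, 2, 1, 2, 1, 2]; set D = diag(2, 3, 2, 2, 1, 2, 1, 2, 1, 2) and form L = D - A. The sorted Laplacian eigenvalues are [0, 0.1277, 0.3820, 0.6297, 1.3820, 2, 2.6180, 2.7968, 3.6180, 4.4458]; the algebraic connectivity is the second entry, 0.1277. By the matrix-tree theorem the graph has (1/10) * product of the nonzero eigenvalues = 1 spanning tree.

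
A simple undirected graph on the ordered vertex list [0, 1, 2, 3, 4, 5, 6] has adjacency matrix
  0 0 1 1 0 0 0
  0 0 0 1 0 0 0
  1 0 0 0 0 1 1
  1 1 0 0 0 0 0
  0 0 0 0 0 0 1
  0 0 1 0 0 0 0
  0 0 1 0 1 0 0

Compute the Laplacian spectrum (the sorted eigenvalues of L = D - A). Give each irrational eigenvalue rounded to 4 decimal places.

With the vertex order [0, 1, 2, 3, 4, 5, 6], the degrees are [2, 1, 3, 2, 1, 1, 2], giving D = diag(2, 1, 3, 2, 1, 1, 2) and L = D - A. Diagonalising L (or applying a numerical eigensolver to the 7x7 matrix) gives the spectrum above. The eigenvalues sum to 12, which equals trace(L) = 2|E|. The largest eigenvalue, 4.3342, is at most the vertex count 7.

[0, 0.2603, 0.6262, 1.4055, 2.2742, 3.0996, 4.3342]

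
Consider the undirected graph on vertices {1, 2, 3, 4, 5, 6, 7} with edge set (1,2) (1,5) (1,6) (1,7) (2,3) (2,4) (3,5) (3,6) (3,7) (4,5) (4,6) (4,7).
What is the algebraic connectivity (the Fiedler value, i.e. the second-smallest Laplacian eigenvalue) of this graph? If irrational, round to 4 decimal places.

3

With the vertex order [1, 2, 3, 4, 5, 6, 7], the degrees are [4, 3, 4, 4, 3, 3, 3], giving D = diag(4, 3, 4, 4, 3, 3, 3) and L = D - A. The sorted Laplacian eigenvalues are [0, 3, 3, 3, 4, 4, 7]; the algebraic connectivity is the second entry, 3.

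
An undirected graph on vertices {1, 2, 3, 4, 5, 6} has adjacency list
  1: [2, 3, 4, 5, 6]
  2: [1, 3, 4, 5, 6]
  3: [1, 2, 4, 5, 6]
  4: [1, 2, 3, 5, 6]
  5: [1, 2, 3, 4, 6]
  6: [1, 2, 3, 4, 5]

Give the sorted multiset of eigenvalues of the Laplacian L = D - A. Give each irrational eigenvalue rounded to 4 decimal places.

[0, 6, 6, 6, 6, 6]

With the vertex order [1, 2, 3, 4, 5, 6], the degrees are [5, 5, 5, 5, 5, 5], giving D = diag(5, 5, 5, 5, 5, 5) and L = D - A. L is symmetric positive semidefinite, so every eigenvalue is real and nonnegative. The largest eigenvalue, 6, is at most the vertex count 6.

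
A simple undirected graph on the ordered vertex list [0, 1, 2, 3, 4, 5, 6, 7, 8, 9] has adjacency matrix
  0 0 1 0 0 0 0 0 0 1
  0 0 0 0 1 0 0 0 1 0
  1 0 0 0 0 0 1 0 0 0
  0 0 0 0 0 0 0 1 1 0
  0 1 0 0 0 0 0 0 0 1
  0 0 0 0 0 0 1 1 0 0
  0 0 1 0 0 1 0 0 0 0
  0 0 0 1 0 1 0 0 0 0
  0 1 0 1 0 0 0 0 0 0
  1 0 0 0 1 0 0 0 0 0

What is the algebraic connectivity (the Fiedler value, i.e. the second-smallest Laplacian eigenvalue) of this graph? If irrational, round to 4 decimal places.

0.3820

With the vertex order [0, 1, 2, 3, 4, 5, 6, 7, 8, 9], the degrees are [2, 2, 2, 2, 2, 2, 2, 2, 2, 2], giving D = diag(2, 2, 2, 2, 2, 2, 2, 2, 2, 2) and L = D - A. The smallest Laplacian eigenvalue is always 0. The next one, lambda_2 = 0.3820, measures how hard the graph is to disconnect: larger values mean better connectivity. The eigenvalues sum to 20, which equals trace(L) = 2|E|. There is one zero in the spectrum, matching the 1 component.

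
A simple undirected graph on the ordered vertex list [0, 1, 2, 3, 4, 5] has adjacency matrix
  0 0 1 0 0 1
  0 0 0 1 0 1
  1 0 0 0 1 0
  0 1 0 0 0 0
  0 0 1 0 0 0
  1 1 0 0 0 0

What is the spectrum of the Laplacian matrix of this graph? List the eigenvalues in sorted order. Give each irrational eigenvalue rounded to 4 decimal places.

Each diagonal entry of L is the vertex degree and each off-diagonal entry is -1 where an edge is present, 0 otherwise; in the order [0, 1, 2, 3, 4, 5] the diagonal is [2, 2, 2, 1, 1, 2]. The multiplicity of 0 as a Laplacian eigenvalue equals the number of connected components. The largest eigenvalue, 3.7321, is at most the vertex count 6. There is one zero in the spectrum, matching the 1 component.

[0, 0.2679, 1, 2, 3, 3.7321]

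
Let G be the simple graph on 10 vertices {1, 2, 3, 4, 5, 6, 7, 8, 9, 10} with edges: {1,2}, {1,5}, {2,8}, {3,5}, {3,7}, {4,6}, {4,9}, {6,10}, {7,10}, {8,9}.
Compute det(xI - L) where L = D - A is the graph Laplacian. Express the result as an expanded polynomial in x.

With the vertex order [1, 2, 3, 4, 5, 6, 7, 8, 9, 10], the degrees are [2, 2, 2, 2, 2, 2, 2, 2, 2, 2], giving D = diag(2, 2, 2, 2, 2, 2, 2, 2, 2, 2) and L = D - A. L has integer entries, so p(x) = det(xI - L) has integer coefficients. Expanding the determinant yields x^10 - 20x^9 + 170x^8 - 800x^7 + 2275x^6 - 4004x^5 + 4290x^4 - 2640x^3 + 825x^2 - 100x. The constant term is 0 because L is singular (the all-ones vector lies in its kernel). The largest eigenvalue, 4, is at most the vertex count 10.

x^10 - 20x^9 + 170x^8 - 800x^7 + 2275x^6 - 4004x^5 + 4290x^4 - 2640x^3 + 825x^2 - 100x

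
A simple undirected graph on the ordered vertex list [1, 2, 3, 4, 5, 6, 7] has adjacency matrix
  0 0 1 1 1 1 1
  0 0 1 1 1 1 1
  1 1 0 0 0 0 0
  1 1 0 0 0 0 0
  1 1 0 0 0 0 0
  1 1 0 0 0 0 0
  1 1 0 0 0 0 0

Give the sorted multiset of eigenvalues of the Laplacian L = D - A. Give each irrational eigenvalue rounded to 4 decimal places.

[0, 2, 2, 2, 2, 5, 7]

Reading degrees in the order [1, 2, 3, 4, 5, 6, 7] gives [5, 5, 2, 2, 2, 2, 2]; set D = diag(5, 5, 2, 2, 2, 2, 2) and form L = D - A. The multiplicity of 0 as a Laplacian eigenvalue equals the number of connected components. The single zero eigenvalue shows the graph is connected. The largest eigenvalue, 7, is at most the vertex count 7.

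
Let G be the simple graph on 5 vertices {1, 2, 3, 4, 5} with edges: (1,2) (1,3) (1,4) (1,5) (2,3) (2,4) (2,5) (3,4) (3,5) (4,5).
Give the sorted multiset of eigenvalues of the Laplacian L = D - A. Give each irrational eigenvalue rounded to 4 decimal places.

With the vertex order [1, 2, 3, 4, 5], the degrees are [4, 4, 4, 4, 4], giving D = diag(4, 4, 4, 4, 4) and L = D - A. L is symmetric positive semidefinite, so every eigenvalue is real and nonnegative. The single zero eigenvalue shows the graph is connected. There is one zero in the spectrum, matching the 1 component.

[0, 5, 5, 5, 5]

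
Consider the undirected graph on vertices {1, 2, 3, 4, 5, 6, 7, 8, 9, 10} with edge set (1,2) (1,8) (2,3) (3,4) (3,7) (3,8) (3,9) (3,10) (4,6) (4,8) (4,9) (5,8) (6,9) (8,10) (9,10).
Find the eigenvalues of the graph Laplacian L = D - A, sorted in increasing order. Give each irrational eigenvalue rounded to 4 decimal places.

Each diagonal entry of L is the vertex degree and each off-diagonal entry is -1 where an edge is present, 0 otherwise; in the order [1, 2, 3, 4, 5, 6, 7, 8, 9, 10] the diagonal is [2, 2, 6, 4, 1, 2, 1, 5, 4, 3]. Diagonalising L (or applying a numerical eigensolver to the 10x10 matrix) gives the spectrum above. The eigenvalues sum to 30, which equals trace(L) = 2|E|. There is one zero in the spectrum, matching the 1 component.

[0, 0.7883, 0.9521, 1, 2.2244, 2.7535, 3.9208, 4.7677, 6.3218, 7.2714]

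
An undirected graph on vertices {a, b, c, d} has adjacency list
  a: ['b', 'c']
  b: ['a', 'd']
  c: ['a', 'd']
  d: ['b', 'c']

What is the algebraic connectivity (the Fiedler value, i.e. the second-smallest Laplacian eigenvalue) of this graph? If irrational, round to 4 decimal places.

With the vertex order [a, b, c, d], the degrees are [2, 2, 2, 2], giving D = diag(2, 2, 2, 2) and L = D - A. The smallest Laplacian eigenvalue is always 0. The next one, lambda_2 = 2, measures how hard the graph is to disconnect: larger values mean better connectivity. By the matrix-tree theorem the graph has (1/4) * product of the nonzero eigenvalues = 4 spanning trees.

2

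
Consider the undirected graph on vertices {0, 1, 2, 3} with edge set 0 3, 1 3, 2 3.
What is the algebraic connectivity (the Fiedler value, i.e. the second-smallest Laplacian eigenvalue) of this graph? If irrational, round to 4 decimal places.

1

With the vertex order [0, 1, 2, 3], the degrees are [1, 1, 1, 3], giving D = diag(1, 1, 1, 3) and L = D - A. Computing the eigenvalues of L and sorting gives [0, 1, 1, 4]. The Fiedler value lambda_2 = 1 is strictly positive, so the graph is connected. There is one zero in the spectrum, matching the 1 component. The largest eigenvalue, 4, is at most the vertex count 4.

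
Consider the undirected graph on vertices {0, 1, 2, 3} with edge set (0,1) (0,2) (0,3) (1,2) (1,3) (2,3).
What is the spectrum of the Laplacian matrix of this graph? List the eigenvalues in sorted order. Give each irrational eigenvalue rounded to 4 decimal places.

[0, 4, 4, 4]

With the vertex order [0, 1, 2, 3], the degrees are [3, 3, 3, 3], giving D = diag(3, 3, 3, 3) and L = D - A. L is symmetric positive semidefinite, so every eigenvalue is real and nonnegative. The single zero eigenvalue shows the graph is connected. The eigenvalues sum to 12, which equals trace(L) = 2|E|. There is one zero in the spectrum, matching the 1 component.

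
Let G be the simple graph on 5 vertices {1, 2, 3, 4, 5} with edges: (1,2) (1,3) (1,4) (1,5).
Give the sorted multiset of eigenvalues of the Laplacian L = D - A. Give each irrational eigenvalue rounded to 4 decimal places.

[0, 1, 1, 1, 5]

With the vertex order [1, 2, 3, 4, 5], the degrees are [4, 1, 1, 1, 1], giving D = diag(4, 1, 1, 1, 1) and L = D - A. The multiplicity of 0 as a Laplacian eigenvalue equals the number of connected components. The single zero eigenvalue shows the graph is connected. By the matrix-tree theorem the graph has (1/5) * product of the nonzero eigenvalues = 1 spanning tree. The eigenvalues sum to 8, which equals trace(L) = 2|E|.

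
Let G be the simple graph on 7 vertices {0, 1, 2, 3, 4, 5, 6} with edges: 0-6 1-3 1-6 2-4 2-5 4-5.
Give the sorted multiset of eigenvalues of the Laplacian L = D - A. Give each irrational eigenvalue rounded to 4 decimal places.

[0, 0, 0.5858, 2, 3, 3, 3.4142]

Each diagonal entry of L is the vertex degree and each off-diagonal entry is -1 where an edge is present, 0 otherwise; in the order [0, 1, 2, 3, 4, 5, 6] the diagonal is [1, 2, 2, 1, 2, 2, 2]. L is symmetric positive semidefinite, so every eigenvalue is real and nonnegative. The 2 zero eigenvalues correspond to the 2 connected components.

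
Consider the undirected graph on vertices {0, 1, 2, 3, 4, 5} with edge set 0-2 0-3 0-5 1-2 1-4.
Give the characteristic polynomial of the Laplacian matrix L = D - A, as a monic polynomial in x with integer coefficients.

Reading degrees in the order [0, 1, 2, 3, 4, 5] gives [3, 2, 2, 1, 1, 1]; set D = diag(3, 2, 2, 1, 1, 1) and form L = D - A. Computing det(xI - L) by cofactor expansion (or equivalently via sum-over-permutations) gives x^6 - 10x^5 + 35x^4 - 52x^3 + 32x^2 - 6x. Since p(0) = det(-L) = 0, x divides p(x).

x^6 - 10x^5 + 35x^4 - 52x^3 + 32x^2 - 6x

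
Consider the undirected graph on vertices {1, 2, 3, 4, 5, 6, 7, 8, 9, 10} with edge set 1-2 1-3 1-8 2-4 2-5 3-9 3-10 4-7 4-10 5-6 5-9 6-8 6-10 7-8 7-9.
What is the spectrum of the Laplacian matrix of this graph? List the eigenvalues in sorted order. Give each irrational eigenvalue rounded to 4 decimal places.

[0, 2, 2, 2, 2, 2, 5, 5, 5, 5]

Each diagonal entry of L is the vertex degree and each off-diagonal entry is -1 where an edge is present, 0 otherwise; in the order [1, 2, 3, 4, 5, 6, 7, 8, 9, 10] the diagonal is [3, 3, 3, 3, 3, 3, 3, 3, 3, 3]. L is symmetric positive semidefinite, so every eigenvalue is real and nonnegative. The largest eigenvalue, 5, is at most the vertex count 10. By the matrix-tree theorem the graph has (1/10) * product of the nonzero eigenvalues = 2000 spanning trees.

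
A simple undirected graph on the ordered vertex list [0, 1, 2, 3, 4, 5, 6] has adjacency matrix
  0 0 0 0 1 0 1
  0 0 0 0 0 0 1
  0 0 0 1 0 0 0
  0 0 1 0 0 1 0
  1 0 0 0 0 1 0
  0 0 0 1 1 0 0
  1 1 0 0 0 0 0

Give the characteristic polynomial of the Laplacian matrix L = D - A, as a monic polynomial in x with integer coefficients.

x^7 - 12x^6 + 55x^5 - 120x^4 + 126x^3 - 56x^2 + 7x

Reading degrees in the order [0, 1, 2, 3, 4, 5, 6] gives [2, 1, 1, 2, 2, 2, 2]; set D = diag(2, 1, 1, 2, 2, 2, 2) and form L = D - A. L has integer entries, so p(x) = det(xI - L) has integer coefficients. Expanding the determinant yields x^7 - 12x^6 + 55x^5 - 120x^4 + 126x^3 - 56x^2 + 7x. The coefficient of x^6 equals -trace(L) = -12, matching the sum of degrees. The largest eigenvalue, 3.8019, is at most the vertex count 7.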